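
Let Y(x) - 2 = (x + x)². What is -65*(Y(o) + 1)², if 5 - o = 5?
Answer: -585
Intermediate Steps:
o = 0 (o = 5 - 1*5 = 5 - 5 = 0)
Y(x) = 2 + 4*x² (Y(x) = 2 + (x + x)² = 2 + (2*x)² = 2 + 4*x²)
-65*(Y(o) + 1)² = -65*((2 + 4*0²) + 1)² = -65*((2 + 4*0) + 1)² = -65*((2 + 0) + 1)² = -65*(2 + 1)² = -65*3² = -65*9 = -585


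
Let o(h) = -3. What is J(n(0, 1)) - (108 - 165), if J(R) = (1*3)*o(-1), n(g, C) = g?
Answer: 48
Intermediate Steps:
J(R) = -9 (J(R) = (1*3)*(-3) = 3*(-3) = -9)
J(n(0, 1)) - (108 - 165) = -9 - (108 - 165) = -9 - 1*(-57) = -9 + 57 = 48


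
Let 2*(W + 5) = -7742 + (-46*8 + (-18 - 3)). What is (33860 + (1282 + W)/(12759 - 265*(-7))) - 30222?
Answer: 106325887/29228 ≈ 3637.8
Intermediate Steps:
W = -8141/2 (W = -5 + (-7742 + (-46*8 + (-18 - 3)))/2 = -5 + (-7742 + (-368 - 21))/2 = -5 + (-7742 - 389)/2 = -5 + (½)*(-8131) = -5 - 8131/2 = -8141/2 ≈ -4070.5)
(33860 + (1282 + W)/(12759 - 265*(-7))) - 30222 = (33860 + (1282 - 8141/2)/(12759 - 265*(-7))) - 30222 = (33860 - 5577/(2*(12759 + 1855))) - 30222 = (33860 - 5577/2/14614) - 30222 = (33860 - 5577/2*1/14614) - 30222 = (33860 - 5577/29228) - 30222 = 989654503/29228 - 30222 = 106325887/29228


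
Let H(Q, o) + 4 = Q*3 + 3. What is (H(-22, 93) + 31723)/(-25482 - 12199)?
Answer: -31656/37681 ≈ -0.84011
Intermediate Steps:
H(Q, o) = -1 + 3*Q (H(Q, o) = -4 + (Q*3 + 3) = -4 + (3*Q + 3) = -4 + (3 + 3*Q) = -1 + 3*Q)
(H(-22, 93) + 31723)/(-25482 - 12199) = ((-1 + 3*(-22)) + 31723)/(-25482 - 12199) = ((-1 - 66) + 31723)/(-37681) = (-67 + 31723)*(-1/37681) = 31656*(-1/37681) = -31656/37681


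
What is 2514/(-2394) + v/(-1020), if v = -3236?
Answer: 23994/11305 ≈ 2.1224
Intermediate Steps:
2514/(-2394) + v/(-1020) = 2514/(-2394) - 3236/(-1020) = 2514*(-1/2394) - 3236*(-1/1020) = -419/399 + 809/255 = 23994/11305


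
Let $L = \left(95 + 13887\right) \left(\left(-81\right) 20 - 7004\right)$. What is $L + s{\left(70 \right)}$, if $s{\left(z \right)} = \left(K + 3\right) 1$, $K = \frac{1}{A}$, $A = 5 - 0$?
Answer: $- \frac{602903824}{5} \approx -1.2058 \cdot 10^{8}$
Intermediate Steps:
$A = 5$ ($A = 5 + 0 = 5$)
$K = \frac{1}{5} \approx 0.2$
$s{\left(z \right)} = \frac{16}{5}$ ($s{\left(z \right)} = \left(\frac{1}{5} + 3\right) 1 = \frac{16}{5} \cdot 1 = \frac{16}{5}$)
$L = -120580768$ ($L = 13982 \left(-1620 - 7004\right) = 13982 \left(-8624\right) = -120580768$)
$L + s{\left(70 \right)} = -120580768 + \frac{16}{5} = - \frac{602903824}{5}$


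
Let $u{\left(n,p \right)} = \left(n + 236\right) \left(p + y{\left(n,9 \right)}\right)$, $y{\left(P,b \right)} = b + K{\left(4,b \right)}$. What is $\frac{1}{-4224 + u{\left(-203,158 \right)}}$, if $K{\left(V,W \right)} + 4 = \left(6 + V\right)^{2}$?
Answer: $\frac{1}{4455} \approx 0.00022447$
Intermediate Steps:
$K{\left(V,W \right)} = -4 + \left(6 + V\right)^{2}$
$y{\left(P,b \right)} = 96 + b$ ($y{\left(P,b \right)} = b - \left(4 - \left(6 + 4\right)^{2}\right) = b - \left(4 - 10^{2}\right) = b + \left(-4 + 100\right) = b + 96 = 96 + b$)
$u{\left(n,p \right)} = \left(105 + p\right) \left(236 + n\right)$ ($u{\left(n,p \right)} = \left(n + 236\right) \left(p + \left(96 + 9\right)\right) = \left(236 + n\right) \left(p + 105\right) = \left(236 + n\right) \left(105 + p\right) = \left(105 + p\right) \left(236 + n\right)$)
$\frac{1}{-4224 + u{\left(-203,158 \right)}} = \frac{1}{-4224 + \left(24780 + 105 \left(-203\right) + 236 \cdot 158 - 32074\right)} = \frac{1}{-4224 + \left(24780 - 21315 + 37288 - 32074\right)} = \frac{1}{-4224 + 8679} = \frac{1}{4455}$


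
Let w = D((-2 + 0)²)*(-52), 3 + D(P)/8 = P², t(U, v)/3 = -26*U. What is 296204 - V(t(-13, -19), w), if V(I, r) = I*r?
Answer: 5779916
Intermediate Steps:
t(U, v) = -78*U (t(U, v) = 3*(-26*U) = -78*U)
D(P) = -24 + 8*P²
w = -5408 (w = (-24 + 8*((-2 + 0)²)²)*(-52) = (-24 + 8*((-2)²)²)*(-52) = (-24 + 8*4²)*(-52) = (-24 + 8*16)*(-52) = (-24 + 128)*(-52) = 104*(-52) = -5408)
296204 - V(t(-13, -19), w) = 296204 - (-78*(-13))*(-5408) = 296204 - 1014*(-5408) = 296204 - 1*(-5483712) = 296204 + 5483712 = 5779916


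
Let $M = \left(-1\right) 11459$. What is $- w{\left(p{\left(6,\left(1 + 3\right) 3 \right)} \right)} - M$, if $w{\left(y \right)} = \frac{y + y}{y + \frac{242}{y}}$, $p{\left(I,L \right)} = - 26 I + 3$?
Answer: $\frac{270969991}{23651} \approx 11457.0$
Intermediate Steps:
$p{\left(I,L \right)} = 3 - 26 I$
$w{\left(y \right)} = \frac{2 y}{y + \frac{242}{y}}$
$M = -11459$
$- w{\left(p{\left(6,\left(1 + 3\right) 3 \right)} \right)} - M = - \frac{2 \left(3 - 156\right)^{2}}{242 + \left(3 - 156\right)^{2}} - -11459 = - \frac{2 \left(3 - 156\right)^{2}}{242 + \left(3 - 156\right)^{2}} + 11459 = - \frac{2 \left(-153\right)^{2}}{242 + \left(-153\right)^{2}} + 11459 = - \frac{2 \cdot 23409}{242 + 23409} + 11459 = - \frac{2 \cdot 23409}{23651} + 11459 = \left(-1\right) \frac{46818}{23651} + 11459 = - \frac{46818}{23651} + 11459 = \frac{270969991}{23651}$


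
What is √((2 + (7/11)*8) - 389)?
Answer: I*√46211/11 ≈ 19.542*I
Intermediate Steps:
√((2 + (7/11)*8) - 389) = √((2 + 56/11) - 389) = √(78/11 - 389) = √(-4201/11) = I*√46211/11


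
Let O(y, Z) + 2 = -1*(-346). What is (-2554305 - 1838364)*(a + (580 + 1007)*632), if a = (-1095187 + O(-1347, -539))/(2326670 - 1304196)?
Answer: -4504787341114922337/1022474 ≈ -4.4058e+12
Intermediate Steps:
O(y, Z) = 344 (O(y, Z) = -2 - 1*(-346) = -2 + 346 = 344)
a = -1094843/1022474 (a = (-1095187 + 344)/(2326670 - 1304196) = -1094843/1022474 ≈ -1.0708)
(-2554305 - 1838364)*(a + (580 + 1007)*632) = (-2554305 - 1838364)*(-1094843/1022474 + (580 + 1007)*632) = -4392669*(-1094843/1022474 + 1587*632) = -4392669*(-1094843/1022474 + 1002984) = -4392669*1025523967573/1022474 = -4504787341114922337/1022474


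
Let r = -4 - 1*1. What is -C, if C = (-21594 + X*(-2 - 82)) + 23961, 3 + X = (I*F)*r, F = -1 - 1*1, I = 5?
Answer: 1581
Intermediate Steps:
r = -5 (r = -4 - 1 = -5)
F = -2 (F = -1 - 1 = -2)
X = 47 (X = -3 + (5*(-2))*(-5) = -3 - 10*(-5) = -3 + 50 = 47)
C = -1581 (C = (-21594 + 47*(-2 - 82)) + 23961 = (-21594 + 47*(-84)) + 23961 = (-21594 - 3948) + 23961 = -25542 + 23961 = -1581)
-C = -1*(-1581) = 1581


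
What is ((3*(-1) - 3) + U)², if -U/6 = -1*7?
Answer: 1296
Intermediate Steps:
U = 42 (U = -(-6)*7 = -6*(-7) = 42)
((3*(-1) - 3) + U)² = ((3*(-1) - 3) + 42)² = ((-3 - 3) + 42)² = (-6 + 42)² = 36² = 1296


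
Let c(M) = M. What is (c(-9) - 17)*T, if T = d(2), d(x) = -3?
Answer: 78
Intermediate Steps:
T = -3
(c(-9) - 17)*T = (-9 - 17)*(-3) = -26*(-3) = 78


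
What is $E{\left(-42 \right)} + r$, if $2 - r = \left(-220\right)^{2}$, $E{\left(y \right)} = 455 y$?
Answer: $-67508$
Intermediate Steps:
$r = -48398$ ($r = 2 - \left(-220\right)^{2} = 2 - 48400 = -48398$)
$E{\left(-42 \right)} + r = 455 \left(-42\right) - 48398 = -19110 - 48398 = -67508$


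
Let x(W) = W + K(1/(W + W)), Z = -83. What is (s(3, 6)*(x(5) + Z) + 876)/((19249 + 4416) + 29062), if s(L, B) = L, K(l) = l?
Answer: 6423/527270 ≈ 0.012182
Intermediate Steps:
x(W) = W + 1/(2*W) (x(W) = W + 1/(W + W) = W + 1/(2*W))
(s(3, 6)*(x(5) + Z) + 876)/((19249 + 4416) + 29062) = (3*((5 + (½)/5) - 83) + 876)/((19249 + 4416) + 29062) = (3*((5 + (½)*(⅕)) - 83) + 876)/(23665 + 29062) = (3*((5 + ⅒) - 83) + 876)/52727 = (3*(51/10 - 83) + 876)*(1/52727) = (3*(-779/10) + 876)*(1/52727) = (-2337/10 + 876)*(1/52727) = (6423/10)*(1/52727) = 6423/527270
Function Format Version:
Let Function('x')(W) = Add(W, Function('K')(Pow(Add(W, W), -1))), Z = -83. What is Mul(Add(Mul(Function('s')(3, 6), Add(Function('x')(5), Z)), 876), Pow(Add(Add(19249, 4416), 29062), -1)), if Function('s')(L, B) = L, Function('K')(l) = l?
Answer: Rational(6423, 527270) ≈ 0.012182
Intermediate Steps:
Function('x')(W) = Add(W, Mul(Rational(1, 2), Pow(W, -1))) (Function('x')(W) = Add(W, Pow(Add(W, W), -1)) = Add(W, Pow(Mul(2, W), -1)) = Add(W, Mul(Rational(1, 2), Pow(W, -1))))
Mul(Add(Mul(Function('s')(3, 6), Add(Function('x')(5), Z)), 876), Pow(Add(Add(19249, 4416), 29062), -1)) = Mul(Add(Mul(3, Add(Add(5, Mul(Rational(1, 2), Pow(5, -1))), -83)), 876), Pow(Add(Add(19249, 4416), 29062), -1)) = Mul(Add(Mul(3, Add(Add(5, Mul(Rational(1, 2), Rational(1, 5))), -83)), 876), Pow(Add(23665, 29062), -1)) = Mul(Add(Mul(3, Add(Add(5, Rational(1, 10)), -83)), 876), Pow(52727, -1)) = Mul(Add(Mul(3, Add(Rational(51, 10), -83)), 876), Rational(1, 52727)) = Mul(Add(Mul(3, Rational(-779, 10)), 876), Rational(1, 52727)) = Mul(Add(Rational(-2337, 10), 876), Rational(1, 52727)) = Mul(Rational(6423, 10), Rational(1, 52727)) = Rational(6423, 527270)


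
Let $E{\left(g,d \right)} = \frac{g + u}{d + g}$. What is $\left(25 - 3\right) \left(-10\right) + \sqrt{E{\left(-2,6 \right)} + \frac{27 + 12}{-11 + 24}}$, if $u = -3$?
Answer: $-220 + \frac{\sqrt{7}}{2} \approx -218.68$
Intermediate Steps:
$E{\left(g,d \right)} = \frac{-3 + g}{d + g}$ ($E{\left(g,d \right)} = \frac{g - 3}{d + g} = \frac{-3 + g}{d + g}$)
$\left(25 - 3\right) \left(-10\right) + \sqrt{E{\left(-2,6 \right)} + \frac{27 + 12}{-11 + 24}} = \left(25 - 3\right) \left(-10\right) + \sqrt{\frac{-3 - 2}{6 - 2} + \frac{27 + 12}{-11 + 24}} = \left(25 - 3\right) \left(-10\right) + \sqrt{\frac{1}{4} \left(-5\right) + \frac{39}{13}} = 22 \left(-10\right) + \sqrt{\frac{1}{4} \left(-5\right) + 39 \cdot \frac{1}{13}} = -220 + \sqrt{- \frac{5}{4} + 3} = -220 + \sqrt{\frac{7}{4}} = -220 + \frac{\sqrt{7}}{2}$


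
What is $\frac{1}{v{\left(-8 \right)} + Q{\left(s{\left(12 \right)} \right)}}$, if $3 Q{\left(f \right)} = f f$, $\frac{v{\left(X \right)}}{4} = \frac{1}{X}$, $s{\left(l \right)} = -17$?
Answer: $\frac{6}{575} \approx 0.010435$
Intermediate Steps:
$v{\left(X \right)} = \frac{4}{X}$
$Q{\left(f \right)} = \frac{f^{2}}{3}$ ($Q{\left(f \right)} = \frac{f f}{3} = \frac{f^{2}}{3}$)
$\frac{1}{v{\left(-8 \right)} + Q{\left(s{\left(12 \right)} \right)}} = \frac{1}{\frac{4}{-8} + \frac{\left(-17\right)^{2}}{3}} = \frac{1}{4 \left(- \frac{1}{8}\right) + \frac{1}{3} \cdot 289} = \frac{1}{- \frac{1}{2} + \frac{289}{3}} = \frac{1}{\frac{575}{6}} = \frac{6}{575}$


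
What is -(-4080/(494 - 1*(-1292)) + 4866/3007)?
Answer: 1788942/2685251 ≈ 0.66621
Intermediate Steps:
-(-4080/(494 - 1*(-1292)) + 4866/3007) = -(-4080/(494 + 1292) + 4866*(1/3007)) = -(-4080/1786 + 4866/3007) = -(-4080*1/1786 + 4866/3007) = -(-2040/893 + 4866/3007) = -1*(-1788942/2685251) = 1788942/2685251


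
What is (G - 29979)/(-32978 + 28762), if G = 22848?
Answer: 7131/4216 ≈ 1.6914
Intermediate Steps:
(G - 29979)/(-32978 + 28762) = (22848 - 29979)/(-32978 + 28762) = -7131/(-4216) = -7131*(-1/4216) = 7131/4216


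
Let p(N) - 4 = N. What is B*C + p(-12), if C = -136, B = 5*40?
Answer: -27208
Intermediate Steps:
B = 200
p(N) = 4 + N
B*C + p(-12) = 200*(-136) + (4 - 12) = -27200 - 8 = -27208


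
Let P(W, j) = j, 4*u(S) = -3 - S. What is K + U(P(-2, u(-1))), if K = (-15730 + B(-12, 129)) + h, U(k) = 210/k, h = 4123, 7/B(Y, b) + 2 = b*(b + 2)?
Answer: -203220212/16897 ≈ -12027.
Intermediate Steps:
u(S) = -¾ - S/4 (u(S) = (-3 - S)/4 = -¾ - S/4)
B(Y, b) = 7/(-2 + b*(2 + b)) (B(Y, b) = 7/(-2 + b*(b + 2)) = 7/(-2 + b*(2 + b)))
K = -196123472/16897 (K = (-15730 + 7/(-2 + 129² + 2*129)) + 4123 = (-15730 + 7/(-2 + 16641 + 258)) + 4123 = (-15730 + 7/16897) + 4123 = -265789803/16897 + 4123 = -196123472/16897 ≈ -11607.)
K + U(P(-2, u(-1))) = -196123472/16897 + 210/(-¾ - ¼*(-1)) = -196123472/16897 + 210/(-¾ + ¼) = -196123472/16897 + 210/(-½) = -196123472/16897 + 210*(-2) = -196123472/16897 - 420 = -203220212/16897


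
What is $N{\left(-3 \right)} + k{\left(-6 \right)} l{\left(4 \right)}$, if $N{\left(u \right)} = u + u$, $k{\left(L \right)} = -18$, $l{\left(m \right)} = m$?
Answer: $-78$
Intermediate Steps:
$N{\left(u \right)} = 2 u$
$N{\left(-3 \right)} + k{\left(-6 \right)} l{\left(4 \right)} = 2 \left(-3\right) - 72 = -6 - 72 = -78$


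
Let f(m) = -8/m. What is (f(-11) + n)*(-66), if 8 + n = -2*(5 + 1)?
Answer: 1272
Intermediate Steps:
n = -20 (n = -8 - 2*(5 + 1) = -8 - 2*6 = -8 - 12 = -20)
(f(-11) + n)*(-66) = (-8/(-11) - 20)*(-66) = (-8*(-1/11) - 20)*(-66) = (8/11 - 20)*(-66) = -212/11*(-66) = 1272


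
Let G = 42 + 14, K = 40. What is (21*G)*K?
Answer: 47040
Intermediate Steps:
G = 56
(21*G)*K = (21*56)*40 = 1176*40 = 47040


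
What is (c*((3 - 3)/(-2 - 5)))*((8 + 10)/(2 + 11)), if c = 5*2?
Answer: 0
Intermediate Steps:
c = 10
(c*((3 - 3)/(-2 - 5)))*((8 + 10)/(2 + 11)) = (10*((3 - 3)/(-2 - 5)))*((8 + 10)/(2 + 11)) = (10*(0/(-7)))*(18/13) = (10*(0*(-1/7)))*(18*(1/13)) = (10*0)*(18/13) = 0*(18/13) = 0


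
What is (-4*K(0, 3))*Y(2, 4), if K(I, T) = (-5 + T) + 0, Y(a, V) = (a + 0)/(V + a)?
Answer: 8/3 ≈ 2.6667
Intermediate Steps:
Y(a, V) = a/(V + a)
K(I, T) = -5 + T
(-4*K(0, 3))*Y(2, 4) = (-4*(-5 + 3))*(2/(4 + 2)) = (-4*(-2))*(2/6) = 8*(2*(1/6)) = 8*(1/3) = 8/3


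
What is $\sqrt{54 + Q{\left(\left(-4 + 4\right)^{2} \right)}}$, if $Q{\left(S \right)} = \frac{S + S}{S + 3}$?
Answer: $3 \sqrt{6} \approx 7.3485$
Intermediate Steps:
$Q{\left(S \right)} = \frac{2 S}{3 + S}$
$\sqrt{54 + Q{\left(\left(-4 + 4\right)^{2} \right)}} = \sqrt{54 + \frac{2 \left(-4 + 4\right)^{2}}{3 + \left(-4 + 4\right)^{2}}} = \sqrt{54 + \frac{2 \cdot 0^{2}}{3 + 0^{2}}} = \sqrt{54 + 2 \cdot 0 \frac{1}{3 + 0}} = \sqrt{54 + 2 \cdot 0 \cdot \frac{1}{3}} = \sqrt{54 + 0} = \sqrt{54} = 3 \sqrt{6}$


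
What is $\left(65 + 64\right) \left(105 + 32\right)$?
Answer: $17673$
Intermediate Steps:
$\left(65 + 64\right) \left(105 + 32\right) = 129 \cdot 137 = 17673$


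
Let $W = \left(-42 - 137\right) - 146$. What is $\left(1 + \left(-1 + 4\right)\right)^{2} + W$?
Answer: $-309$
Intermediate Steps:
$W = -325$ ($W = -179 - 146 = -325$)
$\left(1 + \left(-1 + 4\right)\right)^{2} + W = \left(1 + \left(-1 + 4\right)\right)^{2} - 325 = \left(1 + 3\right)^{2} - 325 = 4^{2} - 325 = 16 - 325 = -309$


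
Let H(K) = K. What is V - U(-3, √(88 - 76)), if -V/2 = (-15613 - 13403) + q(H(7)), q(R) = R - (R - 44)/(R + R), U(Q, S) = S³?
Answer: 406089/7 - 24*√3 ≈ 57971.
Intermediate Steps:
q(R) = R - (-44 + R)/(2*R)
V = 406089/7 (V = -2*((-15613 - 13403) + (-½ + 7 + 22/7)) = -2*(-29016 + (-½ + 7 + 22*(⅐))) = -2*(-29016 + (-½ + 7 + 22/7)) = -2*(-29016 + 135/14) = -2*(-406089/14) = 406089/7 ≈ 58013.)
V - U(-3, √(88 - 76)) = 406089/7 - (√(88 - 76))³ = 406089/7 - (√12)³ = 406089/7 - (2*√3)³ = 406089/7 - 24*√3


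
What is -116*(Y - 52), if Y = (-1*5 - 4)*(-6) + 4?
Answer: -696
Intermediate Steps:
Y = 58 (Y = (-5 - 4)*(-6) + 4 = -9*(-6) + 4 = 54 + 4 = 58)
-116*(Y - 52) = -116*(58 - 52) = -116*6 = -696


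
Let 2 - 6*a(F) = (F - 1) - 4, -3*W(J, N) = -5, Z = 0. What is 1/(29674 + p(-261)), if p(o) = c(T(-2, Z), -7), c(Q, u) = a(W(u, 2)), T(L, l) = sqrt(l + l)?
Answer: 9/267074 ≈ 3.3699e-5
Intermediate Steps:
W(J, N) = 5/3 (W(J, N) = -1/3*(-5) = 5/3)
a(F) = 7/6 - F/6 (a(F) = 1/3 - ((F - 1) - 4)/6 = 1/3 - ((-1 + F) - 4)/6 = 1/3 - (-5 + F)/6 = 1/3 + (5/6 - F/6) = 7/6 - F/6)
T(L, l) = sqrt(2)*sqrt(l) (T(L, l) = sqrt(2*l) = sqrt(2)*sqrt(l))
c(Q, u) = 8/9 (c(Q, u) = 7/6 - 1/6*5/3 = 7/6 - 5/18 = 8/9)
p(o) = 8/9
1/(29674 + p(-261)) = 1/(29674 + 8/9) = 1/(267074/9) = 9/267074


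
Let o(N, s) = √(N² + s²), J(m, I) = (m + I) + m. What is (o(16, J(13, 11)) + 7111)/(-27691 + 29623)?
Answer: 7111/1932 + 5*√65/1932 ≈ 3.7015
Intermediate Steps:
J(m, I) = I + 2*m (J(m, I) = (I + m) + m = I + 2*m)
(o(16, J(13, 11)) + 7111)/(-27691 + 29623) = (√(16² + (11 + 2*13)²) + 7111)/(-27691 + 29623) = (√(256 + (11 + 26)²) + 7111)/1932 = (√(256 + 37²) + 7111)*(1/1932) = (√(256 + 1369) + 7111)*(1/1932) = (√1625 + 7111)*(1/1932) = (5*√65 + 7111)*(1/1932) = (7111 + 5*√65)*(1/1932) = 7111/1932 + 5*√65/1932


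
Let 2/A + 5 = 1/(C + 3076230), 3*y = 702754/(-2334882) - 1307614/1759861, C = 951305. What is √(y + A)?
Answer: 4*I*√1202230587754784819069779558255363/160362533380620153 ≈ 0.86487*I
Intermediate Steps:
y = -2144936874371/6163601657103 (y = (702754/(-2334882) - 1307614/1759861)/3 = (702754*(-1/2334882) - 1307614*1/1759861)/3 = (-351377/1167441 - 1307614/1759861)/3 = (⅓)*(-2144936874371/2054533885701) = -2144936874371/6163601657103 ≈ -0.34800)
A = -4027535/10068837 (A = 2/(-5 + 1/(951305 + 3076230)) = 2/(-5 + 1/4027535) = 2/(-20137674/4027535) = 2*(-4027535/20137674) = -4027535/10068837 ≈ -0.40000)
√(y + A) = √(-2144936874371/6163601657103 - 4027535/10068837) = √(-359853807467995408/481087600141860459) = 4*I*√1202230587754784819069779558255363/160362533380620153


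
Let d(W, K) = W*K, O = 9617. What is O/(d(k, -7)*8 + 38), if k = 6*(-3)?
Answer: 9617/1046 ≈ 9.1941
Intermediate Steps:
k = -18
d(W, K) = K*W
O/(d(k, -7)*8 + 38) = 9617/(-7*(-18)*8 + 38) = 9617/(126*8 + 38) = 9617/(1008 + 38) = 9617/1046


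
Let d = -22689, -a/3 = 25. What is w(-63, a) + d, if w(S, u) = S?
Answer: -22752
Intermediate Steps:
a = -75 (a = -3*25 = -75)
w(-63, a) + d = -63 - 22689 = -22752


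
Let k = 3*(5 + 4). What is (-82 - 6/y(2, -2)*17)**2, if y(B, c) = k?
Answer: 595984/81 ≈ 7357.8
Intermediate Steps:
k = 27 (k = 3*9 = 27)
y(B, c) = 27
(-82 - 6/y(2, -2)*17)**2 = (-82 - 6/27*17)**2 = (-82 - 6*1/27*17)**2 = (-82 - 2/9*17)**2 = (-82 - 34/9)**2 = (-772/9)**2 = 595984/81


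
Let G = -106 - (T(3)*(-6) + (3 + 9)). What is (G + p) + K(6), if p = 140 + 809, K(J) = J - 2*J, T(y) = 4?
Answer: 849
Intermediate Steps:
K(J) = -J
G = -94 (G = -106 - (4*(-6) + (3 + 9)) = -106 - (-24 + 12) = -106 - 1*(-12) = -106 + 12 = -94)
p = 949
(G + p) + K(6) = (-94 + 949) - 1*6 = 855 - 6 = 849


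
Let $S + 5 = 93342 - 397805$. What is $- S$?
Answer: $304468$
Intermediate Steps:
$S = -304468$ ($S = -5 + \left(93342 - 397805\right) = -5 - 304463 = -304468$)
$- S = \left(-1\right) \left(-304468\right) = 304468$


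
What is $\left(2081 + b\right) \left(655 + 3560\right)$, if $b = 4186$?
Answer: $26415405$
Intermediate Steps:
$\left(2081 + b\right) \left(655 + 3560\right) = \left(2081 + 4186\right) \left(655 + 3560\right) = 6267 \cdot 4215 = 26415405$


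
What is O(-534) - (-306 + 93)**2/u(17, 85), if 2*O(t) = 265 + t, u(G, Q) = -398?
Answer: -4081/199 ≈ -20.508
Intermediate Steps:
O(t) = 265/2 + t/2 (O(t) = (265 + t)/2 = 265/2 + t/2)
O(-534) - (-306 + 93)**2/u(17, 85) = (265/2 + (1/2)*(-534)) - (-306 + 93)**2/(-398) = (265/2 - 267) - (-213)**2*(-1)/398 = -269/2 - 45369*(-1)/398 = -269/2 - 1*(-45369/398) = -269/2 + 45369/398 = -4081/199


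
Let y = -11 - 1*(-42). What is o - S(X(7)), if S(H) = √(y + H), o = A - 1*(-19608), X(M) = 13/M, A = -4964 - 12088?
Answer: 2556 - √1610/7 ≈ 2550.3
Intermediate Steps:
y = 31 (y = -11 + 42 = 31)
A = -17052
o = 2556 (o = -17052 - 1*(-19608) = -17052 + 19608 = 2556)
S(H) = √(31 + H)
o - S(X(7)) = 2556 - √(31 + 13/7) = 2556 - √(230/7) = 2556 - √1610/7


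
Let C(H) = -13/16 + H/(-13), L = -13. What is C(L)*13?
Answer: 39/16 ≈ 2.4375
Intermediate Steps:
C(H) = -13/16 - H/13 (C(H) = -13*1/16 + H*(-1/13) = -13/16 - H/13)
C(L)*13 = (-13/16 - 1/13*(-13))*13 = (-13/16 + 1)*13 = (3/16)*13 = 39/16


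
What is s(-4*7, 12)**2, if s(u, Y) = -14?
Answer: 196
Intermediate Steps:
s(-4*7, 12)**2 = (-14)**2 = 196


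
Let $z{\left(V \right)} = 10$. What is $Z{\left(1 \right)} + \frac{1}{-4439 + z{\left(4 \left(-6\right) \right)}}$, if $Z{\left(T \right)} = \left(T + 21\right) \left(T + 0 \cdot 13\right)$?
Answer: $\frac{97437}{4429} \approx 22.0$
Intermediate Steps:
$Z{\left(T \right)} = T \left(21 + T\right)$ ($Z{\left(T \right)} = \left(21 + T\right) \left(T + 0\right) = \left(21 + T\right) T = T \left(21 + T\right)$)
$Z{\left(1 \right)} + \frac{1}{-4439 + z{\left(4 \left(-6\right) \right)}} = 1 \left(21 + 1\right) + \frac{1}{-4439 + 10} = 1 \cdot 22 + \frac{1}{-4429} = 22 - \frac{1}{4429} = \frac{97437}{4429}$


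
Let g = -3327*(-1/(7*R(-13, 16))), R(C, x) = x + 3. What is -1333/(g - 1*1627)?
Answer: 177289/213064 ≈ 0.83209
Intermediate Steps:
R(C, x) = 3 + x
g = 3327/133 (g = -3327*(-1/(7*(3 + 16))) = -3327/((-7*19)) = -3327/(-133) = -3327*(-1/133) = 3327/133 ≈ 25.015)
-1333/(g - 1*1627) = -1333/(3327/133 - 1*1627) = -1333/(3327/133 - 1627) = -1333/(-213064/133) = -1333*(-133/213064) = 177289/213064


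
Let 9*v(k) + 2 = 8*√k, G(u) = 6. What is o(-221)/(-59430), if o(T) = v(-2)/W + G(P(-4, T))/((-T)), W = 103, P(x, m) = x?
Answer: -512/1217524581 - 4*I*√2/27545805 ≈ -4.2053e-7 - 2.0536e-7*I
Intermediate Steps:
v(k) = -2/9 + 8*√k/9 (v(k) = -2/9 + (8*√k)/9 = -2/9 + 8*√k/9)
o(T) = -2/927 - 6/T + 8*I*√2/927 (o(T) = (-2/9 + 8*√(-2)/9)/103 + 6/((-T)) = (-2/9 + 8*(I*√2)/9)*(1/103) + 6*(-1/T) = (-2/9 + 8*I*√2/9)*(1/103) - 6/T = (-2/927 + 8*I*√2/927) - 6/T = -2/927 - 6/T + 8*I*√2/927)
o(-221)/(-59430) = (-2/927 - 6/(-221) + 8*I*√2/927)/(-59430) = (-2/927 - 6*(-1/221) + 8*I*√2/927)*(-1/59430) = (-2/927 + 6/221 + 8*I*√2/927)*(-1/59430) = (5120/204867 + 8*I*√2/927)*(-1/59430) = -512/1217524581 - 4*I*√2/27545805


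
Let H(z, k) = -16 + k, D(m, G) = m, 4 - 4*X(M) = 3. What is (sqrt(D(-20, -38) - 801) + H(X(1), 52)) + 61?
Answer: 97 + I*sqrt(821) ≈ 97.0 + 28.653*I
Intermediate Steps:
X(M) = 1/4 (X(M) = 1 - 1/4*3 = 1 - 3/4 = 1/4)
(sqrt(D(-20, -38) - 801) + H(X(1), 52)) + 61 = (sqrt(-20 - 801) + (-16 + 52)) + 61 = (sqrt(-821) + 36) + 61 = (I*sqrt(821) + 36) + 61 = (36 + I*sqrt(821)) + 61 = 97 + I*sqrt(821)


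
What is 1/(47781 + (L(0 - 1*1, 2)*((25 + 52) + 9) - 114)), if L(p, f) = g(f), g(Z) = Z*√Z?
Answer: 47667/2272083721 - 172*√2/2272083721 ≈ 2.0872e-5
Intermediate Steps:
g(Z) = Z^(3/2)
L(p, f) = f^(3/2)
1/(47781 + (L(0 - 1*1, 2)*((25 + 52) + 9) - 114)) = 1/(47781 + (2^(3/2)*((25 + 52) + 9) - 114)) = 1/(47781 + ((2*√2)*(77 + 9) - 114)) = 1/(47781 + ((2*√2)*86 - 114)) = 1/(47781 + (172*√2 - 114)) = 1/(47781 + (-114 + 172*√2)) = 1/(47667 + 172*√2)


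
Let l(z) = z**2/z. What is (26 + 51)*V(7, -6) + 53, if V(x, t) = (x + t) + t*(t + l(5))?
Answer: 592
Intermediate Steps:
l(z) = z
V(x, t) = t + x + t*(5 + t) (V(x, t) = (x + t) + t*(t + 5) = (t + x) + t*(5 + t) = t + x + t*(5 + t))
(26 + 51)*V(7, -6) + 53 = (26 + 51)*(7 + (-6)**2 + 6*(-6)) + 53 = 77*(7 + 36 - 36) + 53 = 77*7 + 53 = 539 + 53 = 592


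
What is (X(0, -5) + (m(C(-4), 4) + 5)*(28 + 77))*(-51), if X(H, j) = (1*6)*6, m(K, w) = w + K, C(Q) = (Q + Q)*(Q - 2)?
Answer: -307071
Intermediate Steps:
C(Q) = 2*Q*(-2 + Q) (C(Q) = (2*Q)*(-2 + Q) = 2*Q*(-2 + Q))
m(K, w) = K + w
X(H, j) = 36 (X(H, j) = 6*6 = 36)
(X(0, -5) + (m(C(-4), 4) + 5)*(28 + 77))*(-51) = (36 + ((2*(-4)*(-2 - 4) + 4) + 5)*(28 + 77))*(-51) = (36 + ((2*(-4)*(-6) + 4) + 5)*105)*(-51) = (36 + ((48 + 4) + 5)*105)*(-51) = (36 + (52 + 5)*105)*(-51) = (36 + 57*105)*(-51) = (36 + 5985)*(-51) = 6021*(-51) = -307071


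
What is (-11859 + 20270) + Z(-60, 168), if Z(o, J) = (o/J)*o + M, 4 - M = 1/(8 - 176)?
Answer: 1417321/168 ≈ 8436.4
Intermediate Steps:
M = 673/168 (M = 4 - 1/(8 - 176) = 4 - 1/(-168) = 4 - 1*(-1/168) = 4 + 1/168 = 673/168 ≈ 4.0060)
Z(o, J) = 673/168 + o²/J (Z(o, J) = (o/J)*o + 673/168 = o²/J + 673/168 = 673/168 + o²/J)
(-11859 + 20270) + Z(-60, 168) = (-11859 + 20270) + (673/168 + (-60)²/168) = 8411 + (673/168 + (1/168)*3600) = 8411 + (673/168 + 150/7) = 8411 + 4273/168 = 1417321/168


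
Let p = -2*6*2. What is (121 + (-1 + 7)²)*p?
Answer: -3768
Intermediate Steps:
p = -24 (p = -12*2 = -24)
(121 + (-1 + 7)²)*p = (121 + (-1 + 7)²)*(-24) = (121 + 6²)*(-24) = (121 + 36)*(-24) = 157*(-24) = -3768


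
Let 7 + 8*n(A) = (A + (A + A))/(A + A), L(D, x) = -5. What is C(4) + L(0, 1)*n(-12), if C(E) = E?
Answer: 119/16 ≈ 7.4375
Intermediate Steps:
n(A) = -11/16 (n(A) = -7/8 + ((A + (A + A))/(A + A))/8 = -7/8 + ((A + 2*A)/((2*A)))/8 = -7/8 + ((3*A)*(1/(2*A)))/8 = -7/8 + (⅛)*(3/2) = -7/8 + 3/16 = -11/16)
C(4) + L(0, 1)*n(-12) = 4 - 5*(-11/16) = 4 + 55/16 = 119/16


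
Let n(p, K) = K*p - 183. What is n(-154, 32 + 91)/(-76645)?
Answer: 3825/15329 ≈ 0.24953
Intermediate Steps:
n(p, K) = -183 + K*p
n(-154, 32 + 91)/(-76645) = (-183 + (32 + 91)*(-154))/(-76645) = (-183 + 123*(-154))*(-1/76645) = (-183 - 18942)*(-1/76645) = -19125*(-1/76645) = 3825/15329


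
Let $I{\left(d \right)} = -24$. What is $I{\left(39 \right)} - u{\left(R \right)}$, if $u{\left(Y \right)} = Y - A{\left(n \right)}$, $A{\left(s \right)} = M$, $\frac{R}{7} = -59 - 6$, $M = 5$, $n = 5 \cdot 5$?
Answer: $436$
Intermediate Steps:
$n = 25$
$R = -455$ ($R = 7 \left(-59 - 6\right) = 7 \left(-65\right) = -455$)
$A{\left(s \right)} = 5$
$u{\left(Y \right)} = -5 + Y$ ($u{\left(Y \right)} = Y - 5 = -5 + Y$)
$I{\left(39 \right)} - u{\left(R \right)} = -24 - \left(-5 - 455\right) = -24 - -460 = -24 + 460 = 436$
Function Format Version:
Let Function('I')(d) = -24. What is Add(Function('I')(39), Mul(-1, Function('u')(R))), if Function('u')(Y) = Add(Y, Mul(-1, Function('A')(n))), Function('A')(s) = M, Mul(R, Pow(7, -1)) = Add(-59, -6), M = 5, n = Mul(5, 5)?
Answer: 436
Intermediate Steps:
n = 25
R = -455 (R = Mul(7, Add(-59, -6)) = Mul(7, -65) = -455)
Function('A')(s) = 5
Function('u')(Y) = Add(-5, Y) (Function('u')(Y) = Add(Y, Mul(-1, 5)) = Add(Y, -5) = Add(-5, Y))
Add(Function('I')(39), Mul(-1, Function('u')(R))) = Add(-24, Mul(-1, Add(-5, -455))) = Add(-24, Mul(-1, -460)) = Add(-24, 460) = 436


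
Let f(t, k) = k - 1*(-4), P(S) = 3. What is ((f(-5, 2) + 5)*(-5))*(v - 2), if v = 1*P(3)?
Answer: -55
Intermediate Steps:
f(t, k) = 4 + k (f(t, k) = k + 4 = 4 + k)
v = 3 (v = 1*3 = 3)
((f(-5, 2) + 5)*(-5))*(v - 2) = (((4 + 2) + 5)*(-5))*(3 - 2) = ((6 + 5)*(-5))*1 = (11*(-5))*1 = -55*1 = -55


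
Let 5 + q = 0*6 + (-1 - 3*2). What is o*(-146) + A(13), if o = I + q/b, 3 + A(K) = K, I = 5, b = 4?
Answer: -282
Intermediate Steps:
q = -12 (q = -5 + (0*6 + (-1 - 3*2)) = -5 + (0 + (-1 - 6)) = -5 + (0 - 7) = -5 - 7 = -12)
A(K) = -3 + K
o = 2 (o = 5 - 12/4 = 5 + (¼)*(-12) = 5 - 3 = 2)
o*(-146) + A(13) = 2*(-146) + (-3 + 13) = -292 + 10 = -282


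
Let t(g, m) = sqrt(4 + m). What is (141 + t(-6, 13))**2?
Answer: (141 + sqrt(17))**2 ≈ 21061.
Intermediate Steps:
(141 + t(-6, 13))**2 = (141 + sqrt(4 + 13))**2 = (141 + sqrt(17))**2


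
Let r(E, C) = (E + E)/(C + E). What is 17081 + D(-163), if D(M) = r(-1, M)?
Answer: 1400643/82 ≈ 17081.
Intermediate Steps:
r(E, C) = 2*E/(C + E) (r(E, C) = (2*E)/(C + E) = 2*E/(C + E))
D(M) = -2/(-1 + M) (D(M) = 2*(-1)/(M - 1) = 2*(-1)/(-1 + M) = -2/(-1 + M))
17081 + D(-163) = 17081 - 2/(-1 - 163) = 17081 - 2/(-164) = 17081 - 2*(-1/164) = 17081 + 1/82 = 1400643/82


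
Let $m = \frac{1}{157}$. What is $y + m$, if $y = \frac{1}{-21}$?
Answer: $- \frac{136}{3297} \approx -0.04125$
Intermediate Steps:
$y = - \frac{1}{21} \approx -0.047619$
$m = \frac{1}{157} \approx 0.0063694$
$y + m = - \frac{1}{21} + \frac{1}{157} = - \frac{136}{3297}$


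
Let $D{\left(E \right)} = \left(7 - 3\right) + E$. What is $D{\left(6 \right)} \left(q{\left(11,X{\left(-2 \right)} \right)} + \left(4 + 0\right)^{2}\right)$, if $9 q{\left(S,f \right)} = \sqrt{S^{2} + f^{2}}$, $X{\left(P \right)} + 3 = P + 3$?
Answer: $160 + \frac{50 \sqrt{5}}{9} \approx 172.42$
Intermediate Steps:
$X{\left(P \right)} = P$ ($X{\left(P \right)} = -3 + \left(P + 3\right) = -3 + \left(3 + P\right) = P$)
$q{\left(S,f \right)} = \frac{\sqrt{S^{2} + f^{2}}}{9}$
$D{\left(E \right)} = 4 + E$
$D{\left(6 \right)} \left(q{\left(11,X{\left(-2 \right)} \right)} + \left(4 + 0\right)^{2}\right) = \left(4 + 6\right) \left(\frac{\sqrt{11^{2} + \left(-2\right)^{2}}}{9} + \left(4 + 0\right)^{2}\right) = 10 \left(\frac{\sqrt{121 + 4}}{9} + 4^{2}\right) = 10 \left(\frac{\sqrt{125}}{9} + 16\right) = 10 \left(\frac{5 \sqrt{5}}{9} + 16\right) = 10 \left(16 + \frac{5 \sqrt{5}}{9}\right) = 160 + \frac{50 \sqrt{5}}{9}$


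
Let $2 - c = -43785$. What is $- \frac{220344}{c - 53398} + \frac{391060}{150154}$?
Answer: $\frac{18422005318}{721565047} \approx 25.531$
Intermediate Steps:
$c = 43787$ ($c = 2 - -43785 = 2 + 43785 = 43787$)
$- \frac{220344}{c - 53398} + \frac{391060}{150154} = - \frac{220344}{43787 - 53398} + \frac{391060}{150154} = - \frac{220344}{43787 - 53398} + 391060 \cdot \frac{1}{150154} = - \frac{220344}{-9611} + \frac{195530}{75077} = \left(-220344\right) \left(- \frac{1}{9611}\right) + \frac{195530}{75077} = \frac{220344}{9611} + \frac{195530}{75077} = \frac{18422005318}{721565047}$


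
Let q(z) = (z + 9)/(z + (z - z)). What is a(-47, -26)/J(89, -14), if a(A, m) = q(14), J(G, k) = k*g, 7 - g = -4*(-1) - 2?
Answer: -23/980 ≈ -0.023469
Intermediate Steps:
g = 5 (g = 7 - (-4*(-1) - 2) = 7 - (4 - 2) = 7 - 1*2 = 7 - 2 = 5)
q(z) = (9 + z)/z (q(z) = (9 + z)/(z + 0) = (9 + z)/z)
J(G, k) = 5*k (J(G, k) = k*5 = 5*k)
a(A, m) = 23/14 (a(A, m) = (9 + 14)/14 = (1/14)*23 = 23/14)
a(-47, -26)/J(89, -14) = 23/(14*((5*(-14)))) = (23/14)/(-70) = (23/14)*(-1/70) = -23/980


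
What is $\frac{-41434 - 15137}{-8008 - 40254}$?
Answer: $\frac{56571}{48262} \approx 1.1722$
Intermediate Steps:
$\frac{-41434 - 15137}{-8008 - 40254} = - \frac{56571}{-48262} = \left(-56571\right) \left(- \frac{1}{48262}\right) = \frac{56571}{48262}$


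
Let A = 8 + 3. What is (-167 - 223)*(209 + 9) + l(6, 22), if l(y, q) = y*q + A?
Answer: -84877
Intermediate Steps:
A = 11
l(y, q) = 11 + q*y (l(y, q) = y*q + 11 = q*y + 11 = 11 + q*y)
(-167 - 223)*(209 + 9) + l(6, 22) = (-167 - 223)*(209 + 9) + (11 + 22*6) = -390*218 + (11 + 132) = -85020 + 143 = -84877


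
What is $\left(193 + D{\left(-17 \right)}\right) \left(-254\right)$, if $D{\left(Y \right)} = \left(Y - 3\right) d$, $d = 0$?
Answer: $-49022$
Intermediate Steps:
$D{\left(Y \right)} = 0$ ($D{\left(Y \right)} = \left(Y - 3\right) 0 = \left(-3 + Y\right) 0 = 0$)
$\left(193 + D{\left(-17 \right)}\right) \left(-254\right) = \left(193 + 0\right) \left(-254\right) = 193 \left(-254\right) = -49022$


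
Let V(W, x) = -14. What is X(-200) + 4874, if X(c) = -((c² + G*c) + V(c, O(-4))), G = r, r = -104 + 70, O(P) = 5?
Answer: -41912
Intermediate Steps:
r = -34
G = -34
X(c) = 14 - c² + 34*c (X(c) = -((c² - 34*c) - 14) = -(-14 + c² - 34*c) = 14 - c² + 34*c)
X(-200) + 4874 = (14 - 1*(-200)² + 34*(-200)) + 4874 = (14 - 1*40000 - 6800) + 4874 = (14 - 40000 - 6800) + 4874 = -46786 + 4874 = -41912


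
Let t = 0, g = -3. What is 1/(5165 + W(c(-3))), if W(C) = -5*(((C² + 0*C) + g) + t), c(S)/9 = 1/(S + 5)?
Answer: 4/20315 ≈ 0.00019690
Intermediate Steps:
c(S) = 9/(5 + S) (c(S) = 9/(S + 5) = 9/(5 + S))
W(C) = 15 - 5*C² (W(C) = -5*(((C² + 0*C) - 3) + 0) = -5*(((C² + 0) - 3) + 0) = -5*((C² - 3) + 0) = -5*((-3 + C²) + 0) = -5*(-3 + C²) = 15 - 5*C²)
1/(5165 + W(c(-3))) = 1/(5165 + (15 - 5*81/(5 - 3)²)) = 1/(5165 + (15 - 5*(9/2)²)) = 1/(5165 + (15 - 5*81/4)) = 1/(5165 + (15 - 405/4)) = 1/(5165 - 345/4) = 1/(20315/4) = 4/20315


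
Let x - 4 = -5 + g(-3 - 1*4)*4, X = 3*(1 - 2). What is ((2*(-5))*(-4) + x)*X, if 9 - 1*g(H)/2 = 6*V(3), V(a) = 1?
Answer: -189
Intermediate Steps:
g(H) = 6 (g(H) = 18 - 12 = 6)
X = -3 (X = 3*(-1) = -3)
x = 23 (x = 4 + (-5 + 6*4) = 4 + (-5 + 24) = 4 + 19 = 23)
((2*(-5))*(-4) + x)*X = ((2*(-5))*(-4) + 23)*(-3) = (-10*(-4) + 23)*(-3) = (40 + 23)*(-3) = 63*(-3) = -189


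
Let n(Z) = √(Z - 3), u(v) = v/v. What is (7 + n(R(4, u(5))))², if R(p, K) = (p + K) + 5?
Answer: (7 + √7)² ≈ 93.041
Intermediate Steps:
u(v) = 1
R(p, K) = 5 + K + p (R(p, K) = (K + p) + 5 = 5 + K + p)
n(Z) = √(-3 + Z)
(7 + n(R(4, u(5))))² = (7 + √(-3 + (5 + 1 + 4)))² = (7 + √(-3 + 10))² = (7 + √7)²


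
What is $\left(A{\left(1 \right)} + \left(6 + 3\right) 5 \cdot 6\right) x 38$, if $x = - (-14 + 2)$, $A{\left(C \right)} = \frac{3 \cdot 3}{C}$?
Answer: $127224$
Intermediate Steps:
$A{\left(C \right)} = \frac{9}{C}$
$x = 12$ ($x = \left(-1\right) \left(-12\right) = 12$)
$\left(A{\left(1 \right)} + \left(6 + 3\right) 5 \cdot 6\right) x 38 = \left(\frac{9}{1} + \left(6 + 3\right) 5 \cdot 6\right) 12 \cdot 38 = \left(9 \cdot 1 + 9 \cdot 5 \cdot 6\right) 12 \cdot 38 = \left(9 + 45 \cdot 6\right) 12 \cdot 38 = \left(9 + 270\right) 12 \cdot 38 = 279 \cdot 12 \cdot 38 = 3348 \cdot 38 = 127224$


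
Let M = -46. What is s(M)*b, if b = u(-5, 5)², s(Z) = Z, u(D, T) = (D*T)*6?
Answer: -1035000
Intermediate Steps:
u(D, T) = 6*D*T
b = 22500 (b = (6*(-5)*5)² = (-150)² = 22500)
s(M)*b = -46*22500 = -1035000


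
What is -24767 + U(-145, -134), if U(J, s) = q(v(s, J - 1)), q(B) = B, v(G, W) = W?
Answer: -24913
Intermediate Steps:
U(J, s) = -1 + J (U(J, s) = J - 1 = -1 + J)
-24767 + U(-145, -134) = -24767 + (-1 - 145) = -24767 - 146 = -24913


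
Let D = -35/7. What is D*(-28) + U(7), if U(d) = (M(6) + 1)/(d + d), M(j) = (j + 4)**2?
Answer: 2061/14 ≈ 147.21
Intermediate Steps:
M(j) = (4 + j)**2
U(d) = 101/(2*d) (U(d) = ((4 + 6)**2 + 1)/(d + d) = (10**2 + 1)/((2*d)) = (100 + 1)*(1/(2*d)) = 101*(1/(2*d)) = 101/(2*d))
D = -5 (D = -35*1/7 = -5)
D*(-28) + U(7) = -5*(-28) + (101/2)/7 = 140 + (101/2)*(1/7) = 140 + 101/14 = 2061/14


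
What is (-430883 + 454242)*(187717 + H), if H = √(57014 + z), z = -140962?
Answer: 4384881403 + 46718*I*√20987 ≈ 4.3849e+9 + 6.768e+6*I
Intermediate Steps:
H = 2*I*√20987 (H = √(57014 - 140962) = √(-83948) = 2*I*√20987 ≈ 289.74*I)
(-430883 + 454242)*(187717 + H) = (-430883 + 454242)*(187717 + 2*I*√20987) = 23359*(187717 + 2*I*√20987) = 4384881403 + 46718*I*√20987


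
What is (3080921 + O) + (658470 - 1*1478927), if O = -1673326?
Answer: 587138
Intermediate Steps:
(3080921 + O) + (658470 - 1*1478927) = (3080921 - 1673326) + (658470 - 1*1478927) = 1407595 + (658470 - 1478927) = 1407595 - 820457 = 587138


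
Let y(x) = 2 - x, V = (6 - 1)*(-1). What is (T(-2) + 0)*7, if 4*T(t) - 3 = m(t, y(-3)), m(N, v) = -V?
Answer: 14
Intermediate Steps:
V = -5 (V = 5*(-1) = -5)
m(N, v) = 5 (m(N, v) = -1*(-5) = 5)
T(t) = 2 (T(t) = ¾ + (¼)*5 = ¾ + 5/4 = 2)
(T(-2) + 0)*7 = (2 + 0)*7 = 2*7 = 14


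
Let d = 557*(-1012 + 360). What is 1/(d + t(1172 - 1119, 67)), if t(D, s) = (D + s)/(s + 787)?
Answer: -427/155070968 ≈ -2.7536e-6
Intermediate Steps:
t(D, s) = (D + s)/(787 + s)
d = -363164 (d = 557*(-652) = -363164)
1/(d + t(1172 - 1119, 67)) = 1/(-363164 + ((1172 - 1119) + 67)/(787 + 67)) = 1/(-363164 + (53 + 67)/854) = 1/(-363164 + (1/854)*120) = 1/(-363164 + 60/427) = 1/(-155070968/427) = -427/155070968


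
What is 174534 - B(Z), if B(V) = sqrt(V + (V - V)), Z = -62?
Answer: 174534 - I*sqrt(62) ≈ 1.7453e+5 - 7.874*I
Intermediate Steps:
B(V) = sqrt(V) (B(V) = sqrt(V + 0) = sqrt(V))
174534 - B(Z) = 174534 - sqrt(-62) = 174534 - I*sqrt(62)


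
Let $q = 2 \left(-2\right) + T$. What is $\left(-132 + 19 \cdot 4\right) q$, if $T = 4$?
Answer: $0$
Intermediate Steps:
$q = 0$ ($q = 2 \left(-2\right) + 4 = -4 + 4 = 0$)
$\left(-132 + 19 \cdot 4\right) q = \left(-132 + 19 \cdot 4\right) 0 = \left(-132 + 76\right) 0 = \left(-56\right) 0 = 0$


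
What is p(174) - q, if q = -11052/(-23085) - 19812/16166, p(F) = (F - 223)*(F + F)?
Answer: -353521842574/20732895 ≈ -17051.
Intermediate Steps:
p(F) = 2*F*(-223 + F) (p(F) = (-223 + F)*(2*F) = 2*F*(-223 + F))
q = -15482966/20732895 (q = -11052*(-1/23085) - 19812*1/16166 = 1228/2565 - 9906/8083 = -15482966/20732895 ≈ -0.74678)
p(174) - q = 2*174*(-223 + 174) - 1*(-15482966/20732895) = 2*174*(-49) + 15482966/20732895 = -17052 + 15482966/20732895 = -353521842574/20732895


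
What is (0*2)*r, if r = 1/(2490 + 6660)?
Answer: 0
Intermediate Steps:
r = 1/9150 ≈ 0.00010929
(0*2)*r = (0*2)*(1/9150) = 0*(1/9150) = 0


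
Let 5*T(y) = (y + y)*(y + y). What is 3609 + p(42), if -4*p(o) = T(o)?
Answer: 16281/5 ≈ 3256.2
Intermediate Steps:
T(y) = 4*y²/5 (T(y) = ((y + y)*(y + y))/5 = ((2*y)*(2*y))/5 = (4*y²)/5 = 4*y²/5)
p(o) = -o²/5
3609 + p(42) = 3609 - ⅕*42² = 3609 - ⅕*1764 = 3609 - 1764/5 = 16281/5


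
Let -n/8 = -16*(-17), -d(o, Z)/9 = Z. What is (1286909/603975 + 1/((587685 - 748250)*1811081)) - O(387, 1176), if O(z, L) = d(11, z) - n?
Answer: 45985481094645357007/35126729487308175 ≈ 1309.1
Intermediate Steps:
d(o, Z) = -9*Z
n = -2176 (n = -(-128)*(-17) = -8*272 = -2176)
O(z, L) = 2176 - 9*z (O(z, L) = -9*z - 1*(-2176) = -9*z + 2176 = 2176 - 9*z)
(1286909/603975 + 1/((587685 - 748250)*1811081)) - O(387, 1176) = (1286909/603975 + 1/((587685 - 748250)*1811081)) - (2176 - 9*387) = (1286909*(1/603975) + (1/1811081)/(-160565)) - (2176 - 3483) = (1286909/603975 - 1/160565*1/1811081) - 1*(-1307) = (1286909/603975 - 1/290796220765) + 1307 = 74845654733572282/35126729487308175 + 1307 = 45985481094645357007/35126729487308175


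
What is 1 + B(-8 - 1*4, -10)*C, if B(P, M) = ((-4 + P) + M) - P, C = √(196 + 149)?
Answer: 1 - 14*√345 ≈ -259.04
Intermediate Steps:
C = √345 ≈ 18.574
B(P, M) = -4 + M (B(P, M) = (-4 + M + P) - P = -4 + M)
1 + B(-8 - 1*4, -10)*C = 1 + (-4 - 10)*√345 = 1 - 14*√345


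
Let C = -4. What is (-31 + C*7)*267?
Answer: -15753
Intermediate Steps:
(-31 + C*7)*267 = (-31 - 4*7)*267 = (-31 - 28)*267 = -59*267 = -15753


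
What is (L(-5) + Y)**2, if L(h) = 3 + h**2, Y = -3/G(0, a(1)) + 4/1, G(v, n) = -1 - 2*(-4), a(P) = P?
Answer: 48841/49 ≈ 996.75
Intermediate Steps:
G(v, n) = 7 (G(v, n) = -1 + 8 = 7)
Y = 25/7 (Y = -3/7 + 4/1 = -3*1/7 + 4*1 = -3/7 + 4 = 25/7 ≈ 3.5714)
(L(-5) + Y)**2 = ((3 + (-5)**2) + 25/7)**2 = ((3 + 25) + 25/7)**2 = (28 + 25/7)**2 = (221/7)**2 = 48841/49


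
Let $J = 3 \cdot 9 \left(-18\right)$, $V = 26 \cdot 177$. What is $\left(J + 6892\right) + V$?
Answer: $11008$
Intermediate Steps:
$V = 4602$
$J = -486$ ($J = 27 \left(-18\right) = -486$)
$\left(J + 6892\right) + V = \left(-486 + 6892\right) + 4602 = 6406 + 4602 = 11008$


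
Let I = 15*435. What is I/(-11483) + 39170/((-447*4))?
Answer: -230727905/10265802 ≈ -22.475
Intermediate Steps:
I = 6525
I/(-11483) + 39170/((-447*4)) = 6525/(-11483) + 39170/((-447*4)) = 6525*(-1/11483) + 39170/(-1788) = -6525/11483 + 39170*(-1/1788) = -6525/11483 - 19585/894 = -230727905/10265802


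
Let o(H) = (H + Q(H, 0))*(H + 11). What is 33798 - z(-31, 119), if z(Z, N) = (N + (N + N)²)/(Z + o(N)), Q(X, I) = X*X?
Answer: 62741502699/1856369 ≈ 33798.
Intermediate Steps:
Q(X, I) = X²
o(H) = (11 + H)*(H + H²) (o(H) = (H + H²)*(H + 11) = (H + H²)*(11 + H) = (11 + H)*(H + H²))
z(Z, N) = (N + 4*N²)/(Z + N*(11 + N² + 12*N)) (z(Z, N) = (N + (N + N)²)/(Z + N*(11 + N² + 12*N)) = (N + (2*N)²)/(Z + N*(11 + N² + 12*N)) = (N + 4*N²)/(Z + N*(11 + N² + 12*N)))
33798 - z(-31, 119) = 33798 - 119*(1 + 4*119)/(-31 + 119³ + 11*119 + 12*119²) = 33798 - 119*(1 + 476)/(-31 + 1685159 + 1309 + 12*14161) = 33798 - 119*477/(-31 + 1685159 + 1309 + 169932) = 33798 - 119*477/1856369 = 33798 - 1*56763/1856369 = 33798 - 56763/1856369 = 62741502699/1856369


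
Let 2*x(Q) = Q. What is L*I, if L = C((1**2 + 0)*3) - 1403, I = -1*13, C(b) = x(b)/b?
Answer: 36465/2 ≈ 18233.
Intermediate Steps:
x(Q) = Q/2
C(b) = 1/2 (C(b) = (b/2)/b = 1/2)
I = -13
L = -2805/2 (L = 1/2 - 1403 = -2805/2 ≈ -1402.5)
L*I = -2805/2*(-13) = 36465/2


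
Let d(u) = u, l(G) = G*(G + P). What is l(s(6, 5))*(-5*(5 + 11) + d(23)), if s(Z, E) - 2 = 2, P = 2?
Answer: -1368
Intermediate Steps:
s(Z, E) = 4 (s(Z, E) = 2 + 2 = 4)
l(G) = G*(2 + G) (l(G) = G*(G + 2) = G*(2 + G))
l(s(6, 5))*(-5*(5 + 11) + d(23)) = (4*(2 + 4))*(-5*(5 + 11) + 23) = (4*6)*(-5*16 + 23) = 24*(-80 + 23) = 24*(-57) = -1368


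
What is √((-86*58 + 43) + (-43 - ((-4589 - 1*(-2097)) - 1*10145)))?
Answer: √7649 ≈ 87.458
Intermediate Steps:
√((-86*58 + 43) + (-43 - ((-4589 - 1*(-2097)) - 1*10145))) = √((-4988 + 43) + (-43 - ((-4589 + 2097) - 10145))) = √(-4945 + (-43 - (-2492 - 10145))) = √(-4945 + (-43 - 1*(-12637))) = √(-4945 + (-43 + 12637)) = √(-4945 + 12594) = √7649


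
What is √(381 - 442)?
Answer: I*√61 ≈ 7.8102*I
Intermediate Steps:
√(381 - 442) = √(-61) = I*√61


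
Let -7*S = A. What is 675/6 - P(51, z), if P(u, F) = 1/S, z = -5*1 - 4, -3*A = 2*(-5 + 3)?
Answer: 471/4 ≈ 117.75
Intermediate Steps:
A = 4/3 (A = -2*(-5 + 3)/3 = -2*(-2)/3 = -⅓*(-4) = 4/3 ≈ 1.3333)
S = -4/21 (S = -⅐*4/3 = -4/21 ≈ -0.19048)
z = -9 (z = -5 - 4 = -9)
P(u, F) = -21/4 (P(u, F) = 1/(-4/21) = -21/4)
675/6 - P(51, z) = 675/6 - 1*(-21/4) = 675*(⅙) + 21/4 = 225/2 + 21/4 = 471/4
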